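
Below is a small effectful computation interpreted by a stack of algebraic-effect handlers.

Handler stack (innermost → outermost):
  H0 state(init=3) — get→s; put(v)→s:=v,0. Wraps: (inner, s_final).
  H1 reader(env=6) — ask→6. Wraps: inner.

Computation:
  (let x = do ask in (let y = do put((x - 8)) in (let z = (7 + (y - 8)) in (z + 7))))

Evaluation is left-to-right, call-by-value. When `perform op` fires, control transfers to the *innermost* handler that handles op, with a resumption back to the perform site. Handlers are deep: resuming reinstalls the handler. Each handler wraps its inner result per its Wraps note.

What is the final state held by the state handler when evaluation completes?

Step-by-step:
ask @ H1 ⇒ 6
put(-2) @ H0 ⇒ s:=-2
H0 returns (6, -2)
H1 returns (6, -2)
= (6, -2)

Answer: -2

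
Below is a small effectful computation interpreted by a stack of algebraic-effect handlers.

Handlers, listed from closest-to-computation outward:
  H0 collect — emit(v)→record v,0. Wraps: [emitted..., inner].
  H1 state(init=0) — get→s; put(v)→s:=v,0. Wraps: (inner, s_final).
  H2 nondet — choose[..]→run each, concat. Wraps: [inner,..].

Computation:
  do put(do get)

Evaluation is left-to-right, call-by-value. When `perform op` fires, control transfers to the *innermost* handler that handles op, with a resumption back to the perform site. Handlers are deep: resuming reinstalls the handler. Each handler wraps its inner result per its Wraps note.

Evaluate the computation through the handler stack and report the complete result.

Evaluation trace:
get @ H1 ⇒ 0
put(0) @ H1 ⇒ s:=0
H0 returns [0]
H1 returns ([0], 0)
H2 returns [([0], 0)]
= [([0], 0)]

Answer: [([0], 0)]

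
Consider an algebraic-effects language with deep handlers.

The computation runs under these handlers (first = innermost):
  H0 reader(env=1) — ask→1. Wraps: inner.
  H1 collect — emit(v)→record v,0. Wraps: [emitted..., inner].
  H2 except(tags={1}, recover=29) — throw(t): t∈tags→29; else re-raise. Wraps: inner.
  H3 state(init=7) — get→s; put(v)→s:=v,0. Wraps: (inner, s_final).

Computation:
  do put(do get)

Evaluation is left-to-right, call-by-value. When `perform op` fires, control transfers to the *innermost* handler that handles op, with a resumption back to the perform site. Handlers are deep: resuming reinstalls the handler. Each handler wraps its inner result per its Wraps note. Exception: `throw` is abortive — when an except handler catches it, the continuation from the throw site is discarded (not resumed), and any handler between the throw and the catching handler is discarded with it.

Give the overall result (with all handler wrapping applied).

Evaluation trace:
get @ H3 ⇒ 7
put(7) @ H3 ⇒ s:=7
H0 returns 0
H1 returns [0]
H2 returns [0]
H3 returns ([0], 7)
= ([0], 7)

Answer: ([0], 7)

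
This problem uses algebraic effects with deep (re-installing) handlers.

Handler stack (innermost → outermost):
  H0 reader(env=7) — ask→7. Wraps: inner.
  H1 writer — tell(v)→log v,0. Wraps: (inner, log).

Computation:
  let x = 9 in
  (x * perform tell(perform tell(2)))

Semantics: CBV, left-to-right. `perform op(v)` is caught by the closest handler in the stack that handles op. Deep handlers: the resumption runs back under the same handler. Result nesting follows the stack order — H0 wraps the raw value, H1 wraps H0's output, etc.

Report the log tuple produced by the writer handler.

Step-by-step:
tell(2) @ H1 ⇒ log+=2
tell(0) @ H1 ⇒ log+=0
H0 returns 0
H1 returns (0, (2, 0))
= (0, (2, 0))

Answer: (2, 0)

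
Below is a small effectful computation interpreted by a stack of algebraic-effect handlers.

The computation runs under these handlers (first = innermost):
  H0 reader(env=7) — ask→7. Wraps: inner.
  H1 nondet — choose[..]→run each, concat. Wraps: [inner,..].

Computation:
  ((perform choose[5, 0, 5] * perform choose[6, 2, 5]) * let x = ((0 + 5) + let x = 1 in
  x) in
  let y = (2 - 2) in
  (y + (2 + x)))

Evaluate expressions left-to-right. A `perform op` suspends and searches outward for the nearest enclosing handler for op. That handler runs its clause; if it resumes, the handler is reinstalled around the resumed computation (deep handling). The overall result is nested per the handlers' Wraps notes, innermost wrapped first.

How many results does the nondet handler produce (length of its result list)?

Evaluation trace:
choose[5, 0, 5] @ H1
  branch[0] choose=5:
    choose[6, 2, 5] @ H1
      branch[0] choose=6:
        H0 returns 240
        H1 returns [240]
      branch[1] choose=2:
        H0 returns 80
        H1 returns [80]
      branch[2] choose=5:
        H0 returns 200
        H1 returns [200]
  branch[1] choose=0:
    choose[6, 2, 5] @ H1
      branch[0] choose=6:
        H0 returns 0
        H1 returns [0]
      branch[1] choose=2:
        H0 returns 0
        H1 returns [0]
      branch[2] choose=5:
        H0 returns 0
        H1 returns [0]
  branch[2] choose=5:
    choose[6, 2, 5] @ H1
      branch[0] choose=6:
        H0 returns 240
        H1 returns [240]
      branch[1] choose=2:
        H0 returns 80
        H1 returns [80]
      branch[2] choose=5:
        H0 returns 200
        H1 returns [200]
= [240, 80, 200, 0, 0, 0, 240, 80, 200]

Answer: 9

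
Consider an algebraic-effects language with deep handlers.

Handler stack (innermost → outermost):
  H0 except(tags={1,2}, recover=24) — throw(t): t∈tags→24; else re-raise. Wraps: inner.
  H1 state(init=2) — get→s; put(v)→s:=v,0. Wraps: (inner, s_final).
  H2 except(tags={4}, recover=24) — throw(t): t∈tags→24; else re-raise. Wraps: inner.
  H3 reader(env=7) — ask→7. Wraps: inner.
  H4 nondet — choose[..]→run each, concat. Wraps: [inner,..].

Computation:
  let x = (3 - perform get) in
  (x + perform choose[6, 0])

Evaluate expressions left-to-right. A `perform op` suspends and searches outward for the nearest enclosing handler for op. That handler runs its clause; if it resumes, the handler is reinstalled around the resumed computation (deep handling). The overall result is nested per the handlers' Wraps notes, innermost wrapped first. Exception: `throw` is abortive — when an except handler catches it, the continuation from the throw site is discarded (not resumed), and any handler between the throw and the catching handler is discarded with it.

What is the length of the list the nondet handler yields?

Working:
get @ H1 ⇒ 2
choose[6, 0] @ H4
  branch[0] choose=6:
    H0 returns 7
    H1 returns (7, 2)
    H2 returns (7, 2)
    H3 returns (7, 2)
    H4 returns [(7, 2)]
  branch[1] choose=0:
    H0 returns 1
    H1 returns (1, 2)
    H2 returns (1, 2)
    H3 returns (1, 2)
    H4 returns [(1, 2)]
= [(7, 2), (1, 2)]

Answer: 2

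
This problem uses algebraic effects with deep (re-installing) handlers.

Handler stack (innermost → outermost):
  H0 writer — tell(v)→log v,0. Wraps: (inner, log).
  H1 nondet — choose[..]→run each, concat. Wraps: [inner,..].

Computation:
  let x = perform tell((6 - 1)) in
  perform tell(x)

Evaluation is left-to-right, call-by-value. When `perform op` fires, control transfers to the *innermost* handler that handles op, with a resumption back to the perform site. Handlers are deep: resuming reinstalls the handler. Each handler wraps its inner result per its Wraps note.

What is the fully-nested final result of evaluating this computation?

Evaluation trace:
tell(5) @ H0 ⇒ log+=5
tell(0) @ H0 ⇒ log+=0
H0 returns (0, (5, 0))
H1 returns [(0, (5, 0))]
= [(0, (5, 0))]

Answer: [(0, (5, 0))]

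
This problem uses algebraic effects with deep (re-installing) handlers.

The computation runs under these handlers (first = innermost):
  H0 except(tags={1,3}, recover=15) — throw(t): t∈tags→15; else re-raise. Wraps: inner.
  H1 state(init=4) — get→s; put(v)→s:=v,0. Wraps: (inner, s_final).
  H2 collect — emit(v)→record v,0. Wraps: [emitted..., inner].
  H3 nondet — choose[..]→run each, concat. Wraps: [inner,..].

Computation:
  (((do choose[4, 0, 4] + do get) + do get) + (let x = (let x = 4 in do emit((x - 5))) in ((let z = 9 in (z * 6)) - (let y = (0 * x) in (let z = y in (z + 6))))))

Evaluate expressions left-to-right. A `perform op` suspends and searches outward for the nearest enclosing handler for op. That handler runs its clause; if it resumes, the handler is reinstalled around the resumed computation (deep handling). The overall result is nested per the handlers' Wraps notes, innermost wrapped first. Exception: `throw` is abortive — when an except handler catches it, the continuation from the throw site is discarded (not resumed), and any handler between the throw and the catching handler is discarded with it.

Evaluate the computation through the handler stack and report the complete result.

Answer: [[-1, (60, 4)], [-1, (56, 4)], [-1, (60, 4)]]

Working:
choose[4, 0, 4] @ H3
  branch[0] choose=4:
    get @ H1 ⇒ 4
    get @ H1 ⇒ 4
    emit(-1) @ H2 ⇒ out+=-1
    H0 returns 60
    H1 returns (60, 4)
    H2 returns [-1, (60, 4)]
    H3 returns [[-1, (60, 4)]]
  branch[1] choose=0:
    get @ H1 ⇒ 4
    get @ H1 ⇒ 4
    emit(-1) @ H2 ⇒ out+=-1
    H0 returns 56
    H1 returns (56, 4)
    H2 returns [-1, (56, 4)]
    H3 returns [[-1, (56, 4)]]
  branch[2] choose=4:
    get @ H1 ⇒ 4
    get @ H1 ⇒ 4
    emit(-1) @ H2 ⇒ out+=-1
    H0 returns 60
    H1 returns (60, 4)
    H2 returns [-1, (60, 4)]
    H3 returns [[-1, (60, 4)]]
= [[-1, (60, 4)], [-1, (56, 4)], [-1, (60, 4)]]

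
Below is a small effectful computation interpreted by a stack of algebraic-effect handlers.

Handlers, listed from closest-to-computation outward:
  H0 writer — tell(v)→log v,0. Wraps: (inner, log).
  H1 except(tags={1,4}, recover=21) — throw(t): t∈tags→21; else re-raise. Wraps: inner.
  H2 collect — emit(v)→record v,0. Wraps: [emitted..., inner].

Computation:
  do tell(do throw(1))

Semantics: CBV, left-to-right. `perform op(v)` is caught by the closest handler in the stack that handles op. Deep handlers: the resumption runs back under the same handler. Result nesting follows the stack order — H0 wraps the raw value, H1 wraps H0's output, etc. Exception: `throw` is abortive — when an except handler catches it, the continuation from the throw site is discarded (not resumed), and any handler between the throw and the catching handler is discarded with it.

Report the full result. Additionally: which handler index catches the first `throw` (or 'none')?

Step-by-step:
throw(1) @ H1 caught ⇒ 21
H2 returns [21]
= [21]

Answer: [21] ; first throw caught by: H1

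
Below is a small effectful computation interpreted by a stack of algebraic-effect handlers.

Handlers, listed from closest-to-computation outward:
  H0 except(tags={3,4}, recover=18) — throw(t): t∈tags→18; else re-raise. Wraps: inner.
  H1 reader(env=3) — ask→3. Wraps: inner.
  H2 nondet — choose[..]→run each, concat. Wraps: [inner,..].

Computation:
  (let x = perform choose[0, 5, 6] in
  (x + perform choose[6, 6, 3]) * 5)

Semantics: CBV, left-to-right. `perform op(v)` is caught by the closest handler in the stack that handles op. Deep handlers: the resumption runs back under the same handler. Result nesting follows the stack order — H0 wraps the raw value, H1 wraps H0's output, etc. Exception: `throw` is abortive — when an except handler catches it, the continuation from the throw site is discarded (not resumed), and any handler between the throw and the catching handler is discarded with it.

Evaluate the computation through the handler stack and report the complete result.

Answer: [30, 30, 15, 55, 55, 40, 60, 60, 45]

Evaluation trace:
choose[0, 5, 6] @ H2
  branch[0] choose=0:
    choose[6, 6, 3] @ H2
      branch[0] choose=6:
        H0 returns 30
        H1 returns 30
        H2 returns [30]
      branch[1] choose=6:
        H0 returns 30
        H1 returns 30
        H2 returns [30]
      branch[2] choose=3:
        H0 returns 15
        H1 returns 15
        H2 returns [15]
  branch[1] choose=5:
    choose[6, 6, 3] @ H2
      branch[0] choose=6:
        H0 returns 55
        H1 returns 55
        H2 returns [55]
      branch[1] choose=6:
        H0 returns 55
        H1 returns 55
        H2 returns [55]
      branch[2] choose=3:
        H0 returns 40
        H1 returns 40
        H2 returns [40]
  branch[2] choose=6:
    choose[6, 6, 3] @ H2
      branch[0] choose=6:
        H0 returns 60
        H1 returns 60
        H2 returns [60]
      branch[1] choose=6:
        H0 returns 60
        H1 returns 60
        H2 returns [60]
      branch[2] choose=3:
        H0 returns 45
        H1 returns 45
        H2 returns [45]
= [30, 30, 15, 55, 55, 40, 60, 60, 45]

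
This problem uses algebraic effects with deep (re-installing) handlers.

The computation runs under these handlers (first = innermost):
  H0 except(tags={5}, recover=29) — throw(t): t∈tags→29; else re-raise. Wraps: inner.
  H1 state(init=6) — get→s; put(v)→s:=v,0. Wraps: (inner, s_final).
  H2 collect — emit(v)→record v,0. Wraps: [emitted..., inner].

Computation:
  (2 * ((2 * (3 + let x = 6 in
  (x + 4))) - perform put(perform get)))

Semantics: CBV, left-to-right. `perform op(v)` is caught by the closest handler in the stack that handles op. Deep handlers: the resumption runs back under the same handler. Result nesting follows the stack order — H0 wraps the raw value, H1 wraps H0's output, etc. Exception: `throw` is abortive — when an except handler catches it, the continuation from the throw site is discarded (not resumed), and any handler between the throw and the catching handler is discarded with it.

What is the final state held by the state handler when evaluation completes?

Answer: 6

Step-by-step:
get @ H1 ⇒ 6
put(6) @ H1 ⇒ s:=6
H0 returns 52
H1 returns (52, 6)
H2 returns [(52, 6)]
= [(52, 6)]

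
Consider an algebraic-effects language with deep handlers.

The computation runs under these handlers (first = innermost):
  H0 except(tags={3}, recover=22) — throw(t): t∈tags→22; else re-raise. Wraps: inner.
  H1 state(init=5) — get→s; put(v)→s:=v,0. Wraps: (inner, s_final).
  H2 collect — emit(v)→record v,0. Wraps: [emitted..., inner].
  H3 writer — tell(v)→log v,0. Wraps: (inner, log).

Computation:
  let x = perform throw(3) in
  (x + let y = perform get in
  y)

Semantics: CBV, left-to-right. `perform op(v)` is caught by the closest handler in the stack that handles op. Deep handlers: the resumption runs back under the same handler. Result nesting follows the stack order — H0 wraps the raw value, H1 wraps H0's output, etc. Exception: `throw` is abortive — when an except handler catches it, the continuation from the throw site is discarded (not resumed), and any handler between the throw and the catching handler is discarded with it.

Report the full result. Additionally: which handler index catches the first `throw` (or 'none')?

Answer: ([(22, 5)], ()) ; first throw caught by: H0

Working:
throw(3) @ H0 caught ⇒ 22
H1 returns (22, 5)
H2 returns [(22, 5)]
H3 returns ([(22, 5)], ())
= ([(22, 5)], ())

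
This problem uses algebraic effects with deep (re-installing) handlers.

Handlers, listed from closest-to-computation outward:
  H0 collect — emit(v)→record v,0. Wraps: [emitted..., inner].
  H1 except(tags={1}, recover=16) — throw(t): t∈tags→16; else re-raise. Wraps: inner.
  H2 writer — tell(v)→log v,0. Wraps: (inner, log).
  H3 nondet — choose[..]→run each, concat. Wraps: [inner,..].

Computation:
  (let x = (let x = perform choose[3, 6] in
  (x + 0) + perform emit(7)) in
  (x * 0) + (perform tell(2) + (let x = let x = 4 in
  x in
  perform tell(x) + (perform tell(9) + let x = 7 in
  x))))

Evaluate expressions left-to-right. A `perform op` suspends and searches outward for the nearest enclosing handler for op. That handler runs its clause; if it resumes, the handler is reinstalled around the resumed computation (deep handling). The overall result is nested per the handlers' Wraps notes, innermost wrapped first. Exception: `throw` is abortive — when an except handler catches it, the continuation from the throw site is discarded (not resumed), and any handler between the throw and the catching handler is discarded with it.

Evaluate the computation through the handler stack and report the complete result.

Answer: [([7, 7], (2, 4, 9)), ([7, 7], (2, 4, 9))]

Evaluation trace:
choose[3, 6] @ H3
  branch[0] choose=3:
    emit(7) @ H0 ⇒ out+=7
    tell(2) @ H2 ⇒ log+=2
    tell(4) @ H2 ⇒ log+=4
    tell(9) @ H2 ⇒ log+=9
    H0 returns [7, 7]
    H1 returns [7, 7]
    H2 returns ([7, 7], (2, 4, 9))
    H3 returns [([7, 7], (2, 4, 9))]
  branch[1] choose=6:
    emit(7) @ H0 ⇒ out+=7
    tell(2) @ H2 ⇒ log+=2
    tell(4) @ H2 ⇒ log+=4
    tell(9) @ H2 ⇒ log+=9
    H0 returns [7, 7]
    H1 returns [7, 7]
    H2 returns ([7, 7], (2, 4, 9))
    H3 returns [([7, 7], (2, 4, 9))]
= [([7, 7], (2, 4, 9)), ([7, 7], (2, 4, 9))]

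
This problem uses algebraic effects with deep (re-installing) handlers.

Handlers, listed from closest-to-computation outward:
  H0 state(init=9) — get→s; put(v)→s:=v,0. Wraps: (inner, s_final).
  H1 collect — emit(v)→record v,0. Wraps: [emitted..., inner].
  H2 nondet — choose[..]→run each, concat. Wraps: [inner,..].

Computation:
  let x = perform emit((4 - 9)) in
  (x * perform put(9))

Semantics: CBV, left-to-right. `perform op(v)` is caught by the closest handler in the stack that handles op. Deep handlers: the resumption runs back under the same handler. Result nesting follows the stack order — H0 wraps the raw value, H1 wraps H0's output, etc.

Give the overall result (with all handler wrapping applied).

Working:
emit(-5) @ H1 ⇒ out+=-5
put(9) @ H0 ⇒ s:=9
H0 returns (0, 9)
H1 returns [-5, (0, 9)]
H2 returns [[-5, (0, 9)]]
= [[-5, (0, 9)]]

Answer: [[-5, (0, 9)]]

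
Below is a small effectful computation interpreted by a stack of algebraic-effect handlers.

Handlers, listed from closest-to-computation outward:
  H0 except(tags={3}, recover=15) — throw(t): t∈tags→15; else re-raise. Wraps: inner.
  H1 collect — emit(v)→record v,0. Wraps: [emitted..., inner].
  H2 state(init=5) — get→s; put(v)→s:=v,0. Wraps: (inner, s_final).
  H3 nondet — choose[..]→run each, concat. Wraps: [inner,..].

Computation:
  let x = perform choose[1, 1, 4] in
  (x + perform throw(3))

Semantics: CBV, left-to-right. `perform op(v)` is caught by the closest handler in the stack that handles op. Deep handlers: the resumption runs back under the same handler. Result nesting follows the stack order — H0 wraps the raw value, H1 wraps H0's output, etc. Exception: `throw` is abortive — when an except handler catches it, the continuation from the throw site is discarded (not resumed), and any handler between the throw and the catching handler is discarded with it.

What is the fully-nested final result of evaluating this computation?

Answer: [([15], 5), ([15], 5), ([15], 5)]

Evaluation trace:
choose[1, 1, 4] @ H3
  branch[0] choose=1:
    throw(3) @ H0 caught ⇒ 15
    H1 returns [15]
    H2 returns ([15], 5)
    H3 returns [([15], 5)]
  branch[1] choose=1:
    throw(3) @ H0 caught ⇒ 15
    H1 returns [15]
    H2 returns ([15], 5)
    H3 returns [([15], 5)]
  branch[2] choose=4:
    throw(3) @ H0 caught ⇒ 15
    H1 returns [15]
    H2 returns ([15], 5)
    H3 returns [([15], 5)]
= [([15], 5), ([15], 5), ([15], 5)]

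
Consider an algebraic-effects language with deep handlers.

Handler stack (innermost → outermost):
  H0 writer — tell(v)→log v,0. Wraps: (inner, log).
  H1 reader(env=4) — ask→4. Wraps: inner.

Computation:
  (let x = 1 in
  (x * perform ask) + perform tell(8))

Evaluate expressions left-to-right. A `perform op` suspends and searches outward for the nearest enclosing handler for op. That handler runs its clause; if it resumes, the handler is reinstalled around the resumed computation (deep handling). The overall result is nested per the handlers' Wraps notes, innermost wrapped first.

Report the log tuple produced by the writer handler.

Step-by-step:
ask @ H1 ⇒ 4
tell(8) @ H0 ⇒ log+=8
H0 returns (4, (8))
H1 returns (4, (8))
= (4, (8))

Answer: (8)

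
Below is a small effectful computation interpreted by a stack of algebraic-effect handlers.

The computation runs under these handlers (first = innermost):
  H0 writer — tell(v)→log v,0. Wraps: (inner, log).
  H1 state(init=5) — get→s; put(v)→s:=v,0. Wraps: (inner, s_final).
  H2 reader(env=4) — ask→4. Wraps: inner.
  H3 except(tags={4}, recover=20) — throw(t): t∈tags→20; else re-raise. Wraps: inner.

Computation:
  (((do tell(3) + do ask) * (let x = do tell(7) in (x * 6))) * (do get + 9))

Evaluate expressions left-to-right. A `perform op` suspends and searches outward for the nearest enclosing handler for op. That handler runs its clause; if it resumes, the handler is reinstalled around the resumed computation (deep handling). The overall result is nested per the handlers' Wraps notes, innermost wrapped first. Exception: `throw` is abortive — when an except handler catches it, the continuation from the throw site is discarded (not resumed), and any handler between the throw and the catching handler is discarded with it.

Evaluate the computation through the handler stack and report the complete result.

Step-by-step:
tell(3) @ H0 ⇒ log+=3
ask @ H2 ⇒ 4
tell(7) @ H0 ⇒ log+=7
get @ H1 ⇒ 5
H0 returns (0, (3, 7))
H1 returns ((0, (3, 7)), 5)
H2 returns ((0, (3, 7)), 5)
H3 returns ((0, (3, 7)), 5)
= ((0, (3, 7)), 5)

Answer: ((0, (3, 7)), 5)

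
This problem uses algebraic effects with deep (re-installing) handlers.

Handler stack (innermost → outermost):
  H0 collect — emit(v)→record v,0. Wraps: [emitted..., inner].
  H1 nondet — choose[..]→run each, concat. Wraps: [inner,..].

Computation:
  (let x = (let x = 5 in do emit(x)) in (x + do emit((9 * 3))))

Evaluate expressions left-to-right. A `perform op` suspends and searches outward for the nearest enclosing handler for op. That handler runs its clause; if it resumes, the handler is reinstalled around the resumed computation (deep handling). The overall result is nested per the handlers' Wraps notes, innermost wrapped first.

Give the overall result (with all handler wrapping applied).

Answer: [[5, 27, 0]]

Evaluation trace:
emit(5) @ H0 ⇒ out+=5
emit(27) @ H0 ⇒ out+=27
H0 returns [5, 27, 0]
H1 returns [[5, 27, 0]]
= [[5, 27, 0]]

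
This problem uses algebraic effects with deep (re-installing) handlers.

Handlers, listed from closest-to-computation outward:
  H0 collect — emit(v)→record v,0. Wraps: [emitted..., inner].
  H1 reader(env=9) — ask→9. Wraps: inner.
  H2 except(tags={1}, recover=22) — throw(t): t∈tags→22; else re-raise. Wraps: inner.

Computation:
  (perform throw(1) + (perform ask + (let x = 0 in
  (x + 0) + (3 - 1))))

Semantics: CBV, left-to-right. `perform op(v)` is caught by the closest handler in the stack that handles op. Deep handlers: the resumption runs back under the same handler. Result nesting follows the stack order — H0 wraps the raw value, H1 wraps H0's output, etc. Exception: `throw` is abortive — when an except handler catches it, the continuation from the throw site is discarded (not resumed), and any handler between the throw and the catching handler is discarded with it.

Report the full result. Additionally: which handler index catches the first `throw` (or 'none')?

Working:
throw(1) @ H2 caught ⇒ 22
= 22

Answer: 22 ; first throw caught by: H2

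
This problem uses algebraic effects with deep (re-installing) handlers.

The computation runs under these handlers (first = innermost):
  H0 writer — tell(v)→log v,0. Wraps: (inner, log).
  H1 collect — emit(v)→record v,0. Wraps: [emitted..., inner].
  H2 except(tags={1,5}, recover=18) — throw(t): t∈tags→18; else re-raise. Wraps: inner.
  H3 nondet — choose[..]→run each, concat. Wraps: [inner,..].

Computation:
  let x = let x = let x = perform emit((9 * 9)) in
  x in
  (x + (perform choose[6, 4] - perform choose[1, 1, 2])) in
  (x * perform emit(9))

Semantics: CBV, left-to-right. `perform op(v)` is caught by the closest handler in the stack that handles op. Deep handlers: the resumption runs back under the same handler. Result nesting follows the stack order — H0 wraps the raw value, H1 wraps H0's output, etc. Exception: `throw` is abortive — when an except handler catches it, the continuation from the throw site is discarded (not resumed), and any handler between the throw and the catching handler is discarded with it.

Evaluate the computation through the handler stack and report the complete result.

Answer: [[81, 9, (0, ())], [81, 9, (0, ())], [81, 9, (0, ())], [81, 9, (0, ())], [81, 9, (0, ())], [81, 9, (0, ())]]

Evaluation trace:
emit(81) @ H1 ⇒ out+=81
choose[6, 4] @ H3
  branch[0] choose=6:
    choose[1, 1, 2] @ H3
      branch[0] choose=1:
        emit(9) @ H1 ⇒ out+=9
        H0 returns (0, ())
        H1 returns [81, 9, (0, ())]
        H2 returns [81, 9, (0, ())]
        H3 returns [[81, 9, (0, ())]]
      branch[1] choose=1:
        emit(9) @ H1 ⇒ out+=9
        H0 returns (0, ())
        H1 returns [81, 9, (0, ())]
        H2 returns [81, 9, (0, ())]
        H3 returns [[81, 9, (0, ())]]
      branch[2] choose=2:
        emit(9) @ H1 ⇒ out+=9
        H0 returns (0, ())
        H1 returns [81, 9, (0, ())]
        H2 returns [81, 9, (0, ())]
        H3 returns [[81, 9, (0, ())]]
  branch[1] choose=4:
    choose[1, 1, 2] @ H3
      branch[0] choose=1:
        emit(9) @ H1 ⇒ out+=9
        H0 returns (0, ())
        H1 returns [81, 9, (0, ())]
        H2 returns [81, 9, (0, ())]
        H3 returns [[81, 9, (0, ())]]
      branch[1] choose=1:
        emit(9) @ H1 ⇒ out+=9
        H0 returns (0, ())
        H1 returns [81, 9, (0, ())]
        H2 returns [81, 9, (0, ())]
        H3 returns [[81, 9, (0, ())]]
      branch[2] choose=2:
        emit(9) @ H1 ⇒ out+=9
        H0 returns (0, ())
        H1 returns [81, 9, (0, ())]
        H2 returns [81, 9, (0, ())]
        H3 returns [[81, 9, (0, ())]]
= [[81, 9, (0, ())], [81, 9, (0, ())], [81, 9, (0, ())], [81, 9, (0, ())], [81, 9, (0, ())], [81, 9, (0, ())]]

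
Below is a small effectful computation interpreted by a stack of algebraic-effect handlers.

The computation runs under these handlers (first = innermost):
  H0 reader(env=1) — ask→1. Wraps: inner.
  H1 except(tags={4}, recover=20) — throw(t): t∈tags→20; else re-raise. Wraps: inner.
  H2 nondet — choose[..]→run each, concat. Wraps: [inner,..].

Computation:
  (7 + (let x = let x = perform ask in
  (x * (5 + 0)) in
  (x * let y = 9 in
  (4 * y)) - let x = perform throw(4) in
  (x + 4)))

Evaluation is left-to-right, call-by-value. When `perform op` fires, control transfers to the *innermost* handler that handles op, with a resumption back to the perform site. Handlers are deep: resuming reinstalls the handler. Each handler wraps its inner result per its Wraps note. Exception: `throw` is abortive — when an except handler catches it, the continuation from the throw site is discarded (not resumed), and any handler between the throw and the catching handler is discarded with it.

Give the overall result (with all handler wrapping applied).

Step-by-step:
ask @ H0 ⇒ 1
throw(4) @ H1 caught ⇒ 20
H2 returns [20]
= [20]

Answer: [20]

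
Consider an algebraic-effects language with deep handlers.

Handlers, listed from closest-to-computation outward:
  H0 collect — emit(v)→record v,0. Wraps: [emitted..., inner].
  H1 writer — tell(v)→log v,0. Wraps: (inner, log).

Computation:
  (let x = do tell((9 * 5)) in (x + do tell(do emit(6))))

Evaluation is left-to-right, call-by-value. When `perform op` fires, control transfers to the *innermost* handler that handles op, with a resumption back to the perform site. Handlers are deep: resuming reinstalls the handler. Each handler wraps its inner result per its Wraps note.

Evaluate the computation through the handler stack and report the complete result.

Step-by-step:
tell(45) @ H1 ⇒ log+=45
emit(6) @ H0 ⇒ out+=6
tell(0) @ H1 ⇒ log+=0
H0 returns [6, 0]
H1 returns ([6, 0], (45, 0))
= ([6, 0], (45, 0))

Answer: ([6, 0], (45, 0))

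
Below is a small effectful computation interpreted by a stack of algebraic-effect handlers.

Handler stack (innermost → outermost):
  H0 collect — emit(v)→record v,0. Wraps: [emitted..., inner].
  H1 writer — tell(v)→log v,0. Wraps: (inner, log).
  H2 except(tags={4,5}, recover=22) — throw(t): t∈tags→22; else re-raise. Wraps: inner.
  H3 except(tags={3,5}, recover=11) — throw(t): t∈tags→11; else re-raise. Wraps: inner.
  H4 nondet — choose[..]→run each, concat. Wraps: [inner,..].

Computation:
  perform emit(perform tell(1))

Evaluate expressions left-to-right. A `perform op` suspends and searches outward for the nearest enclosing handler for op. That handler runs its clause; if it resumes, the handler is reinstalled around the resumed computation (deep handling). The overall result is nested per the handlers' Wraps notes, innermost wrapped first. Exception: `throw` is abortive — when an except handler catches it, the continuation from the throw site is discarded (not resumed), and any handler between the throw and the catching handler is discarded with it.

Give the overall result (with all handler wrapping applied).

Working:
tell(1) @ H1 ⇒ log+=1
emit(0) @ H0 ⇒ out+=0
H0 returns [0, 0]
H1 returns ([0, 0], (1))
H2 returns ([0, 0], (1))
H3 returns ([0, 0], (1))
H4 returns [([0, 0], (1))]
= [([0, 0], (1))]

Answer: [([0, 0], (1))]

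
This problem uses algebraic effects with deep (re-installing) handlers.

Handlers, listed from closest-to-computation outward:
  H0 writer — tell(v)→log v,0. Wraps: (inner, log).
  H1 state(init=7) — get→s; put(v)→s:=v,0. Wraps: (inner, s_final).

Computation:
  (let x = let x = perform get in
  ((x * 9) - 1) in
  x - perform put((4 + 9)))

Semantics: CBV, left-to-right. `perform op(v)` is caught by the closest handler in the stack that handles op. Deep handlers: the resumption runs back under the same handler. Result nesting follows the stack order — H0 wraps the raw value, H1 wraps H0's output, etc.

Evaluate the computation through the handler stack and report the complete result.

Working:
get @ H1 ⇒ 7
put(13) @ H1 ⇒ s:=13
H0 returns (62, ())
H1 returns ((62, ()), 13)
= ((62, ()), 13)

Answer: ((62, ()), 13)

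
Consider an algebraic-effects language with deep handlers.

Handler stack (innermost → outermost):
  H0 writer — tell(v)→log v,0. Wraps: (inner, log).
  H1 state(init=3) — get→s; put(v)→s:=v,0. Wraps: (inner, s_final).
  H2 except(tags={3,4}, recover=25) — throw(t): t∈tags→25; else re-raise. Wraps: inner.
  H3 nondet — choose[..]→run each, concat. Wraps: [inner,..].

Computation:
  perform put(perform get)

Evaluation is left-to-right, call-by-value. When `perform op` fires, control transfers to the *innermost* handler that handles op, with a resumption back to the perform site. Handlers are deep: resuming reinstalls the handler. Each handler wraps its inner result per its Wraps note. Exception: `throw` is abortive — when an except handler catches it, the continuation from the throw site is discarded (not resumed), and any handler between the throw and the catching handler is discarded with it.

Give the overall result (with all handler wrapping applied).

Step-by-step:
get @ H1 ⇒ 3
put(3) @ H1 ⇒ s:=3
H0 returns (0, ())
H1 returns ((0, ()), 3)
H2 returns ((0, ()), 3)
H3 returns [((0, ()), 3)]
= [((0, ()), 3)]

Answer: [((0, ()), 3)]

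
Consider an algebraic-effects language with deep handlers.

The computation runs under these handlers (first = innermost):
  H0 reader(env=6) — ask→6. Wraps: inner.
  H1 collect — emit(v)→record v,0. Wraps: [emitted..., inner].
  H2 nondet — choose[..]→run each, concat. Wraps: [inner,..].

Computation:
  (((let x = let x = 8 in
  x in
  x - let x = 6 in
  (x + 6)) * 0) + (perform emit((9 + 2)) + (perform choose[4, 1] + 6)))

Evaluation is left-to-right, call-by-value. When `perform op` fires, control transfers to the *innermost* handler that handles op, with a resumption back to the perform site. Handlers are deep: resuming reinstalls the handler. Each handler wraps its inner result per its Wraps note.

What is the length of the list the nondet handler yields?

Evaluation trace:
emit(11) @ H1 ⇒ out+=11
choose[4, 1] @ H2
  branch[0] choose=4:
    H0 returns 10
    H1 returns [11, 10]
    H2 returns [[11, 10]]
  branch[1] choose=1:
    H0 returns 7
    H1 returns [11, 7]
    H2 returns [[11, 7]]
= [[11, 10], [11, 7]]

Answer: 2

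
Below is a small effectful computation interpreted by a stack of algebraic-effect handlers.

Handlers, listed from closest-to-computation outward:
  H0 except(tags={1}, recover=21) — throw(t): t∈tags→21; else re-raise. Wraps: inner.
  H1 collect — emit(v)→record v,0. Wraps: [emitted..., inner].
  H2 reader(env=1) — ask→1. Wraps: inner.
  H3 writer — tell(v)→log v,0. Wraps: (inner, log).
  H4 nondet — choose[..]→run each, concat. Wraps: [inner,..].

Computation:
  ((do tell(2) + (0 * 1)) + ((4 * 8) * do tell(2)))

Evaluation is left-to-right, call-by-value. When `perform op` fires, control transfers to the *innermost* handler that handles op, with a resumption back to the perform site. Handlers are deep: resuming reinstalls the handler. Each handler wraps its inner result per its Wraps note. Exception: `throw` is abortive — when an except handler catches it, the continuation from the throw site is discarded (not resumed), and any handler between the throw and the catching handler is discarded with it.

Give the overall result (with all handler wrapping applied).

Answer: [([0], (2, 2))]

Working:
tell(2) @ H3 ⇒ log+=2
tell(2) @ H3 ⇒ log+=2
H0 returns 0
H1 returns [0]
H2 returns [0]
H3 returns ([0], (2, 2))
H4 returns [([0], (2, 2))]
= [([0], (2, 2))]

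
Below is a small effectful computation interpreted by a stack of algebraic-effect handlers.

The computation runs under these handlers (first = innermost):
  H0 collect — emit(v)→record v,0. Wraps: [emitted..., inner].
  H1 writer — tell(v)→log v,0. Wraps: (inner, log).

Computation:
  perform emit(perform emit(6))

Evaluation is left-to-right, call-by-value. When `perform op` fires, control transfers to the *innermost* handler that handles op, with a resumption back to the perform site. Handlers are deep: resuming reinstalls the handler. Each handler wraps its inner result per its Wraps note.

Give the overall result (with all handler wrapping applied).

Answer: ([6, 0, 0], ())

Step-by-step:
emit(6) @ H0 ⇒ out+=6
emit(0) @ H0 ⇒ out+=0
H0 returns [6, 0, 0]
H1 returns ([6, 0, 0], ())
= ([6, 0, 0], ())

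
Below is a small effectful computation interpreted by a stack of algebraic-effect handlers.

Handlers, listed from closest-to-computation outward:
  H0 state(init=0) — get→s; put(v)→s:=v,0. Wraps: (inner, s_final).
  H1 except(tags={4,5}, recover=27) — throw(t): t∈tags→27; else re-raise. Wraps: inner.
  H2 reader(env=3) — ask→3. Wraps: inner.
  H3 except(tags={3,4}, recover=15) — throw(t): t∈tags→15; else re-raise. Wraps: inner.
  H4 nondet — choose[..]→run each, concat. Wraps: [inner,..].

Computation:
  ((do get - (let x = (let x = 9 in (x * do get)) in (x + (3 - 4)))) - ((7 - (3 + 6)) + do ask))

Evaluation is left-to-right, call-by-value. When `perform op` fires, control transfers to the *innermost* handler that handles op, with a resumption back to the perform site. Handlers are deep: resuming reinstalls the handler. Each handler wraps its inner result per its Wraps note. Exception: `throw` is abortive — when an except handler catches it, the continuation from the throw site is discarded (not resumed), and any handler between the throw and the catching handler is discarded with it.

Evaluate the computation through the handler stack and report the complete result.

Answer: [(0, 0)]

Working:
get @ H0 ⇒ 0
get @ H0 ⇒ 0
ask @ H2 ⇒ 3
H0 returns (0, 0)
H1 returns (0, 0)
H2 returns (0, 0)
H3 returns (0, 0)
H4 returns [(0, 0)]
= [(0, 0)]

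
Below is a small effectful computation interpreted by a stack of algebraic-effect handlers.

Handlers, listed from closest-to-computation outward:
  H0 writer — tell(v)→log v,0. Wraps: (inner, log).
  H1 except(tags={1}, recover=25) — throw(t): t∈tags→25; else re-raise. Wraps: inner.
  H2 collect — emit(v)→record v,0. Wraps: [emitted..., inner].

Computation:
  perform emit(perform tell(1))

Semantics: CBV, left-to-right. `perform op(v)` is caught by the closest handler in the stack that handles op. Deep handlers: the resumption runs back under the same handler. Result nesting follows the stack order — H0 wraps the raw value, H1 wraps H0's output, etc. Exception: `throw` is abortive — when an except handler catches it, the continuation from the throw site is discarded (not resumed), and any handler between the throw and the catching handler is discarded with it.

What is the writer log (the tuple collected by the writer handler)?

Answer: (1)

Working:
tell(1) @ H0 ⇒ log+=1
emit(0) @ H2 ⇒ out+=0
H0 returns (0, (1))
H1 returns (0, (1))
H2 returns [0, (0, (1))]
= [0, (0, (1))]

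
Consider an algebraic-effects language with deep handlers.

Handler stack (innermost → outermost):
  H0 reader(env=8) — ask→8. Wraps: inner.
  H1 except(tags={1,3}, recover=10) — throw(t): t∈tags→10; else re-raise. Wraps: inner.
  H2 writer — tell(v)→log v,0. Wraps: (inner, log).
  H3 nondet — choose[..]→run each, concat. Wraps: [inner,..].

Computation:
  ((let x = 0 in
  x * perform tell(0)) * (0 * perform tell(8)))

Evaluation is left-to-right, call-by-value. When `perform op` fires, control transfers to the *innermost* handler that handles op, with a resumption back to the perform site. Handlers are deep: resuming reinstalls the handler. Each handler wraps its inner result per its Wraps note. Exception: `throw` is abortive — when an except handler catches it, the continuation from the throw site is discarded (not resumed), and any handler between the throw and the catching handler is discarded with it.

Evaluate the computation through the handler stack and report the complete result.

Answer: [(0, (0, 8))]

Step-by-step:
tell(0) @ H2 ⇒ log+=0
tell(8) @ H2 ⇒ log+=8
H0 returns 0
H1 returns 0
H2 returns (0, (0, 8))
H3 returns [(0, (0, 8))]
= [(0, (0, 8))]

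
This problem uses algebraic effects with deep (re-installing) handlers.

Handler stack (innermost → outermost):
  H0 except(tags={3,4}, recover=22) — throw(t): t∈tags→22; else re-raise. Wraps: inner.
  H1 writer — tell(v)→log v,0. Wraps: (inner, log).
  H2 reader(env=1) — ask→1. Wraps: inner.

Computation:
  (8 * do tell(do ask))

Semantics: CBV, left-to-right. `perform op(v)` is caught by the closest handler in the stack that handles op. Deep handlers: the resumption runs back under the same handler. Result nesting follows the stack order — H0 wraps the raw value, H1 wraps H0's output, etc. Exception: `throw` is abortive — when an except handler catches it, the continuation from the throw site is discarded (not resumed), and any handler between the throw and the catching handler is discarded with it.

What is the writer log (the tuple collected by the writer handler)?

Working:
ask @ H2 ⇒ 1
tell(1) @ H1 ⇒ log+=1
H0 returns 0
H1 returns (0, (1))
H2 returns (0, (1))
= (0, (1))

Answer: (1)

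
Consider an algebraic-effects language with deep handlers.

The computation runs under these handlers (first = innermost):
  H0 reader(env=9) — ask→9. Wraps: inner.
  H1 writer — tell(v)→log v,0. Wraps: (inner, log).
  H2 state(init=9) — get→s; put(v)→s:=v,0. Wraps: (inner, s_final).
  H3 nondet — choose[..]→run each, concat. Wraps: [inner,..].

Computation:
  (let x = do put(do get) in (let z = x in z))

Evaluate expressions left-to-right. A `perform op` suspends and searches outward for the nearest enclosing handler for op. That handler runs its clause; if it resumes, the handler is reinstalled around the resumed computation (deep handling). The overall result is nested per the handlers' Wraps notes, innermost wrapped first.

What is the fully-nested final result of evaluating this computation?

Answer: [((0, ()), 9)]

Working:
get @ H2 ⇒ 9
put(9) @ H2 ⇒ s:=9
H0 returns 0
H1 returns (0, ())
H2 returns ((0, ()), 9)
H3 returns [((0, ()), 9)]
= [((0, ()), 9)]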